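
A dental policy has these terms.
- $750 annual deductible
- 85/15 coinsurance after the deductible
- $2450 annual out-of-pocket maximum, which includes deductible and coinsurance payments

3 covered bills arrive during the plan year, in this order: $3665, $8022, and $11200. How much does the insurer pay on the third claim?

Bill 1, $3665: $750 to deductible, leaving $2915; 15% of $2915 = $437.25. Cost to patient: $1187.25. OOP to date $1187.25. Plan pays $3665 − $1187.25 = $2477.75.
Bill 2, $8022: deductible already satisfied, so patient's share is 15% × $8022 = $1203.30. Patient pays $1203.30; OOP now $2390.55. Insurer: $8022 − $1203.30 = $6818.70.
Bill 3, $11200: 15% coinsurance on $11200 = $1680. Adding that to $2390.55 gives $4070.55, past the $2450 cap; patient pays only $2450 − $2390.55 = $59.45. Insurer: $11200 − $59.45 = $11140.55.

$11140.55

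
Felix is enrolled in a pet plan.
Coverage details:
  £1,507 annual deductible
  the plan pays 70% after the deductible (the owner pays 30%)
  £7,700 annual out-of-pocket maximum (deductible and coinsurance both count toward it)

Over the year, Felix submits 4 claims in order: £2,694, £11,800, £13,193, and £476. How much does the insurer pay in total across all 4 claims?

Claim 1 — £2,694: £1,507 finishes the deductible; £1,187 goes to coinsurance; coinsurance £1,187 × 30% = £356.10. Cost to owner: £1,863.10. OOP to date £1,863.10. Insurer: £2,694 − £1,863.10 = £830.90.
Claim 2 — £11,800: deductible already satisfied, so owner's share is 30% × £11,800 = £3,540. Cost to owner: £3,540. OOP to date £5,403.10. Plan pays £11,800 − £3,540 = £8,260.
Claim 3 — £13,193: deductible met; 30% of £13,193 = £3,957.90. That would push OOP to £9,361, over the £7,700 cap, so owner pays £7,700 − £5,403.10 = £2,296.90. Plan pays £13,193 − £2,296.90 = £10,896.10.
Claim 4 — £476: deductible met; 30% of £476 = £142.80. OOP would hit £7,842.80 > £7,700, so the cap limits the owner to £7,700 − £7,700 = £0. Insurer: £476 − £0 = £476.
Insurer total = bills − owner's total = £28,163 − £7,700 = £20,463.

£20,463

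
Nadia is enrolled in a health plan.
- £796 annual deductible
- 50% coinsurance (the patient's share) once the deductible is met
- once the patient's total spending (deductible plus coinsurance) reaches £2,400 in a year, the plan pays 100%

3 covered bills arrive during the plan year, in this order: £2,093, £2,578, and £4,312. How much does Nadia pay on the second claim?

£955.50

Claim 1 — £2,093: deductible takes £796, £1,297 remains; patient's 50% is £648.50. Cost to patient: £1,444.50. OOP to date £1,444.50.
Claim 2 — £2,578: deductible met; 50% of £2,578 = £1,289. Adding that to £1,444.50 gives £2,733.50, past the £2,400 cap; patient pays only £2,400 − £1,444.50 = £955.50.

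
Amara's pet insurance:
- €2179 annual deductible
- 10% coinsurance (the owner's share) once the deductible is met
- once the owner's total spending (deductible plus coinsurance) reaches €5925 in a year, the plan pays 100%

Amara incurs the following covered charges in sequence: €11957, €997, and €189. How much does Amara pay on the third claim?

€18.90

#1 (€11957): €2179 finishes the deductible; €9778 goes to coinsurance; coinsurance €9778 × 10% = €977.80. Owner owes €3156.80 (running OOP €3156.80).
#2 (€997): deductible already satisfied, so owner's share is 10% × €997 = €99.70. Owner owes €99.70 (running OOP €3256.50).
#3 (€189): deductible met; 10% of €189 = €18.90. Owner pays €18.90; OOP now €3275.40.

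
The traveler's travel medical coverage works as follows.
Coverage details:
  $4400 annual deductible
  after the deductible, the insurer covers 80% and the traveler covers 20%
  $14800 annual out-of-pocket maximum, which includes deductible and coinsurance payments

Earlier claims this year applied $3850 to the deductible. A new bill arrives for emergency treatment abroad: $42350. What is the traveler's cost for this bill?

$8910

Remaining deductible: $4400 − $3850 = $550.
That leaves $42350 − $550 = $41800 for coinsurance.
Coinsurance: $41800 × 20% = $8360.
So the traveler owes $550 + $8360 = $8910 before any cap.
Year-to-date out-of-pocket becomes $3850 + $8910 = $12760, still under the $14800 maximum, so no cap applies.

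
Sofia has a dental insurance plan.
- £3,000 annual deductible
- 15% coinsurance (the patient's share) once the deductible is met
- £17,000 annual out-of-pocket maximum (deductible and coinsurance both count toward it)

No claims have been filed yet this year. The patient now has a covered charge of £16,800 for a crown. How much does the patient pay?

Deductible not yet touched, so the first £3,000 of the bill goes to the deductible.
That leaves £16,800 − £3,000 = £13,800 for coinsurance.
Coinsurance: £13,800 × 15% = £2,070.
That puts the patient's cost at £3,000 + £2,070 = £5,070 before any cap.
Total out-of-pocket so far would be £0 + £5,070 = £5,070, below the £17,000 cap — no reduction.

£5,070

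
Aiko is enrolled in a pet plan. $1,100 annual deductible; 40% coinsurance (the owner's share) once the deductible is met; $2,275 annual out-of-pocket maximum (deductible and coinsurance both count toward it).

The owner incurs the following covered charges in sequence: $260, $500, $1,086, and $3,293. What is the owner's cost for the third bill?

#1 ($260): all of it applies to the deductible. Owner owes $260 (running OOP $260).
#2 ($500): all of it applies to the deductible. Owner owes $500 (running OOP $760).
#3 ($1,086): $340 to deductible, leaving $746; owner's 40% is $298.40. Cost to owner: $638.40. OOP to date $1,398.40.

$638.40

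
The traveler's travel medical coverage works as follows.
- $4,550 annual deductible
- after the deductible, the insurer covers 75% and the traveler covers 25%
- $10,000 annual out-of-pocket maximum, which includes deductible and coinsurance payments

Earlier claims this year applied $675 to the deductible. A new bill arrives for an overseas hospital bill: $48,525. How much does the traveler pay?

$9,325

Remaining deductible: $4,550 − $675 = $3,875.
That leaves $48,525 − $3,875 = $44,650 for coinsurance.
Coinsurance: $44,650 × 25% = $11,162.50.
That puts the traveler's cost at $3,875 + $11,162.50 = $15,037.50 before any cap.
That would bring total out-of-pocket to $15,712.50, past the $10,000 cap. The traveler is capped at $10,000 − $675 = $9,325 on this claim.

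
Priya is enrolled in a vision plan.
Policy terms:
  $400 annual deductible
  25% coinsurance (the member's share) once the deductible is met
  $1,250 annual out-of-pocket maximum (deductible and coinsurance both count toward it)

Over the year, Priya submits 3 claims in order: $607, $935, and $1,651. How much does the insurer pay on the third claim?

Claim 1 ($607): deductible takes $400, $207 remains; 25% of $207 = $51.75. Cost to member: $451.75. OOP to date $451.75. Plan pays $607 − $451.75 = $155.25.
Claim 2 ($935): deductible met; 25% of $935 = $233.75. Member pays $233.75; OOP now $685.50. Insurer: $935 − $233.75 = $701.25.
Claim 3 ($1,651): deductible met; 25% of $1,651 = $412.75. Member owes $412.75 (running OOP $1,098.25). Insurer: $1,651 − $412.75 = $1,238.25.

$1,238.25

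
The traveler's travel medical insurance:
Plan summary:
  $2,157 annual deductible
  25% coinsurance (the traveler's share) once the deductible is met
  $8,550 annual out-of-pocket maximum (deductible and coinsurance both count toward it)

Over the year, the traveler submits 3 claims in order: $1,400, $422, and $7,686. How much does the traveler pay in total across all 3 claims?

Claim 1 ($1,400): fully absorbed by the deductible. Traveler owes $1,400 (running OOP $1,400).
Claim 2 ($422): all of it applies to the deductible. Traveler pays $422; OOP now $1,822.
Claim 3 ($7,686): $335 finishes the deductible; $7,351 goes to coinsurance; traveler's 25% is $1,837.75. Cost to traveler: $2,172.75. OOP to date $3,994.75.
Summing the traveler's payments: $1,400 + $422 + $2,172.75 = $3,994.75.

$3,994.75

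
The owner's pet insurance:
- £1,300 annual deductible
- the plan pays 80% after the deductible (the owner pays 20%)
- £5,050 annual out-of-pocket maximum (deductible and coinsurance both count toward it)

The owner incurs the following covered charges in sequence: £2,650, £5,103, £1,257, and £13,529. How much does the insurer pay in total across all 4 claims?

£17,489

Claim 1 — £2,650: £1,300 finishes the deductible; £1,350 goes to coinsurance; owner's 20% is £270. Owner pays £1,570; OOP now £1,570. Plan pays £2,650 − £1,570 = £1,080.
Claim 2 — £5,103: deductible met; 20% of £5,103 = £1,020.60. Owner pays £1,020.60; OOP now £2,590.60. Plan pays £5,103 − £1,020.60 = £4,082.40.
Claim 3 — £1,257: deductible already satisfied, so owner's share is 20% × £1,257 = £251.40. Owner pays £251.40; OOP now £2,842. Insurer: £1,257 − £251.40 = £1,005.60.
Claim 4 — £13,529: 20% coinsurance on £13,529 = £2,705.80. Adding that to £2,842 gives £5,547.80, past the £5,050 cap; owner pays only £5,050 − £2,842 = £2,208. Insurer: £13,529 − £2,208 = £11,321.
Insurer total: £1,080 + £4,082.40 + £1,005.60 + £11,321 = £17,489.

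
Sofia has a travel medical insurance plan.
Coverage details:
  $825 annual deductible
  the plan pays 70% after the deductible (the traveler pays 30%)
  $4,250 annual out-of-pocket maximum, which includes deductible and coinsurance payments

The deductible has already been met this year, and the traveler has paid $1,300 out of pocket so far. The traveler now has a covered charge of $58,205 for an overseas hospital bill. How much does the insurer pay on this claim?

$55,255

The deductible is already satisfied, so the full bill goes to coinsurance.
Coinsurance: $58,205 × 30% = $17,461.50.
Year-to-date out-of-pocket would reach $1,300 + $17,461.50 = $18,761.50, above the $4,250 maximum, so the traveler pays only $4,250 − $1,300 = $2,950.
Insurer pays the balance: $58,205 − $2,950 = $55,255.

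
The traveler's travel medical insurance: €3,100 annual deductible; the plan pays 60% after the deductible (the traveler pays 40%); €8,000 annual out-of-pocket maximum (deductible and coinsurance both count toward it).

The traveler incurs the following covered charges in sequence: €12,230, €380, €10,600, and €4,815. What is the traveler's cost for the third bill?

€1,096

Bill 1, €12,230: €3,100 finishes the deductible; €9,130 goes to coinsurance; traveler's 40% is €3,652. Traveler pays €6,752; OOP now €6,752.
Bill 2, €380: deductible already satisfied, so traveler's share is 40% × €380 = €152. Cost to traveler: €152. OOP to date €6,904.
Bill 3, €10,600: 40% coinsurance on €10,600 = €4,240. Adding that to €6,904 gives €11,144, past the €8,000 cap; traveler pays only €8,000 − €6,904 = €1,096.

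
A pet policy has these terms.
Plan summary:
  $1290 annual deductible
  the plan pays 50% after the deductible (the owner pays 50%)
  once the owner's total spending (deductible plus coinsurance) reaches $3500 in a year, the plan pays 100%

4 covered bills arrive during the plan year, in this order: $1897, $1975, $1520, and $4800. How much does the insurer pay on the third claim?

$760

#1 ($1897): $1290 to deductible, leaving $607; owner's 50% is $303.50. Owner owes $1593.50 (running OOP $1593.50). Insurer: $1897 − $1593.50 = $303.50.
#2 ($1975): 50% coinsurance on $1975 = $987.50. Owner pays $987.50; OOP now $2581. Insurer: $1975 − $987.50 = $987.50.
#3 ($1520): deductible already satisfied, so owner's share is 50% × $1520 = $760. Owner pays $760; OOP now $3341. Insurer: $1520 − $760 = $760.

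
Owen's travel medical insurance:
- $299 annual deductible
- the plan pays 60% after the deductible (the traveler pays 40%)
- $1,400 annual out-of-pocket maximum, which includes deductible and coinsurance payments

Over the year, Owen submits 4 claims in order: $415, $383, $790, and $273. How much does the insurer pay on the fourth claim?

$163.80

Claim 1 — $415: deductible takes $299, $116 remains; traveler's 40% is $46.40. Traveler pays $345.40; OOP now $345.40. Insurer: $415 − $345.40 = $69.60.
Claim 2 — $383: deductible already satisfied, so traveler's share is 40% × $383 = $153.20. Traveler pays $153.20; OOP now $498.60. Insurer: $383 − $153.20 = $229.80.
Claim 3 — $790: deductible already satisfied, so traveler's share is 40% × $790 = $316. Traveler owes $316 (running OOP $814.60). Insurer: $790 − $316 = $474.
Claim 4 — $273: deductible already satisfied, so traveler's share is 40% × $273 = $109.20. Traveler owes $109.20 (running OOP $923.80). Plan pays $273 − $109.20 = $163.80.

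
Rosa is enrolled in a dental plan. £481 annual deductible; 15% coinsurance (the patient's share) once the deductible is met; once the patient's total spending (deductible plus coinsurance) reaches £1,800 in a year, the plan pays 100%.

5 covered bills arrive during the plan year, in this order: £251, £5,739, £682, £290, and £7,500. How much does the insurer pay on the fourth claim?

£246.50

#1 (£251): entire amount goes to the deductible. Patient pays £251; OOP now £251. Plan pays £251 − £251 = £0.
#2 (£5,739): £230 finishes the deductible; £5,509 goes to coinsurance; coinsurance £5,509 × 15% = £826.35. Cost to patient: £1,056.35. OOP to date £1,307.35. Plan pays £5,739 − £1,056.35 = £4,682.65.
#3 (£682): 15% coinsurance on £682 = £102.30. Patient owes £102.30 (running OOP £1,409.65). Insurer: £682 − £102.30 = £579.70.
#4 (£290): deductible already satisfied, so patient's share is 15% × £290 = £43.50. Patient owes £43.50 (running OOP £1,453.15). Insurer: £290 − £43.50 = £246.50.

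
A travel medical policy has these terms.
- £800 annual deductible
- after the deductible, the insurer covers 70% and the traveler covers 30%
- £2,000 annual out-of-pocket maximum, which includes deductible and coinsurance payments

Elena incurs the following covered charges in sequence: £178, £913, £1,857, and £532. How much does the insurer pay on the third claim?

£1,299.90

Claim 1 (£178): all of it applies to the deductible. Traveler pays £178; OOP now £178. Plan pays £178 − £178 = £0.
Claim 2 (£913): £622 to deductible, leaving £291; coinsurance £291 × 30% = £87.30. Traveler pays £709.30; OOP now £887.30. Insurer: £913 − £709.30 = £203.70.
Claim 3 (£1,857): 30% coinsurance on £1,857 = £557.10. Traveler pays £557.10; OOP now £1,444.40. Insurer: £1,857 − £557.10 = £1,299.90.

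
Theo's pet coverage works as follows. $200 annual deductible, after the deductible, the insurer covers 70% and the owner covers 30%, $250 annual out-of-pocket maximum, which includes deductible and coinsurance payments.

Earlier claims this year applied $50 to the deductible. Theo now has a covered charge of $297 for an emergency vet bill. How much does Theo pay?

$194.10

Remaining deductible: $200 − $50 = $150.
After the $150 deductible portion, $297 − $150 = $147 is subject to coinsurance.
30% of $147 = $44.10 falls to the owner.
That puts the owner's cost at $150 + $44.10 = $194.10 before any cap.
Total out-of-pocket so far would be $50 + $194.10 = $244.10, below the $250 cap — no reduction.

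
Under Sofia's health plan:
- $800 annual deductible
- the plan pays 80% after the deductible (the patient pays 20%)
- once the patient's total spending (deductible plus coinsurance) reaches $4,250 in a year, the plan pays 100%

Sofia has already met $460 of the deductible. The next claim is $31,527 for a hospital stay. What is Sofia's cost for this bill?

$460 of the $800 deductible is already met, leaving $340.
That leaves $31,527 − $340 = $31,187 for coinsurance.
20% of $31,187 = $6,237.40 falls to the patient.
Patient responsibility before any cap: $340 + $6,237.40 = $6,577.40.
Adding $6,577.40 to the $460 already spent would give $7,037.40, which exceeds the $4,250 cap; the patient pays just $4,250 − $460 = $3,790.

$3,790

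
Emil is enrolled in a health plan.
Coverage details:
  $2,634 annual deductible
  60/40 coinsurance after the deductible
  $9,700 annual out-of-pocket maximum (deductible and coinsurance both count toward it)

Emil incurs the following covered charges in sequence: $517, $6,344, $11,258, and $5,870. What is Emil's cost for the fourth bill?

Claim 1 ($517): entire amount goes to the deductible. Patient owes $517 (running OOP $517).
Claim 2 ($6,344): $2,117 finishes the deductible; $4,227 goes to coinsurance; coinsurance $4,227 × 40% = $1,690.80. Cost to patient: $3,807.80. OOP to date $4,324.80.
Claim 3 ($11,258): 40% coinsurance on $11,258 = $4,503.20. Patient owes $4,503.20 (running OOP $8,828).
Claim 4 ($5,870): deductible met; 40% of $5,870 = $2,348. Adding that to $8,828 gives $11,176, past the $9,700 cap; patient pays only $9,700 − $8,828 = $872.

$872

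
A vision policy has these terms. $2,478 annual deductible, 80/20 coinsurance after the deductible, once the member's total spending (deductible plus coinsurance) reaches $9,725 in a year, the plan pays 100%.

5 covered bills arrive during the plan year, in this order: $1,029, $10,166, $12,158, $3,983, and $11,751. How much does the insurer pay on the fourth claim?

#1 ($1,029): all of it applies to the deductible. Member owes $1,029 (running OOP $1,029). Insurer: $1,029 − $1,029 = $0.
#2 ($10,166): $1,449 to deductible, leaving $8,717; member's 20% is $1,743.40. Cost to member: $3,192.40. OOP to date $4,221.40. Plan pays $10,166 − $3,192.40 = $6,973.60.
#3 ($12,158): deductible already satisfied, so member's share is 20% × $12,158 = $2,431.60. Member pays $2,431.60; OOP now $6,653. Plan pays $12,158 − $2,431.60 = $9,726.40.
#4 ($3,983): deductible met; 20% of $3,983 = $796.60. Cost to member: $796.60. OOP to date $7,449.60. Plan pays $3,983 − $796.60 = $3,186.40.

$3,186.40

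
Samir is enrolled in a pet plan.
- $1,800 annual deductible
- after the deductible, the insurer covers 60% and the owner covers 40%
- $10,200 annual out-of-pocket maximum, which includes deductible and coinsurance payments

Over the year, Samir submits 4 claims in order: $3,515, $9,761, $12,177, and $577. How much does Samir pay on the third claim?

Claim 1 — $3,515: $1,800 to deductible, leaving $1,715; owner's 40% is $686. Cost to owner: $2,486. OOP to date $2,486.
Claim 2 — $9,761: deductible already satisfied, so owner's share is 40% × $9,761 = $3,904.40. Owner pays $3,904.40; OOP now $6,390.40.
Claim 3 — $12,177: deductible met; 40% of $12,177 = $4,870.80. OOP would hit $11,261.20 > $10,200, so the cap limits the owner to $10,200 − $6,390.40 = $3,809.60.

$3,809.60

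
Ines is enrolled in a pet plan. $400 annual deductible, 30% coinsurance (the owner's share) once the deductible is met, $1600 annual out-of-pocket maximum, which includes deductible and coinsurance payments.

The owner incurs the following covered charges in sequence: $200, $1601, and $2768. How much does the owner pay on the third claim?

$779.70

Claim 1 ($200): all of it applies to the deductible. Cost to owner: $200. OOP to date $200.
Claim 2 ($1601): $200 to deductible, leaving $1401; owner's 30% is $420.30. Cost to owner: $620.30. OOP to date $820.30.
Claim 3 ($2768): deductible met; 30% of $2768 = $830.40. That would push OOP to $1650.70, over the $1600 cap, so owner pays $1600 − $820.30 = $779.70.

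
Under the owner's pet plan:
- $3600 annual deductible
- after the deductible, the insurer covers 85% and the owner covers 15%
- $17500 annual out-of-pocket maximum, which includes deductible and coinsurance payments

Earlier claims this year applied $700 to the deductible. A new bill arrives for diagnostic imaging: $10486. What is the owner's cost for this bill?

Deductible still to meet: $3600 − $700 = $2900.
After the $2900 deductible portion, $10486 − $2900 = $7586 is subject to coinsurance.
15% of $7586 = $1137.90 falls to the owner.
So the owner owes $2900 + $1137.90 = $4037.90 before any cap.
Cumulative spending $700 + $4037.90 = $4737.90 stays under the $17500 maximum.

$4037.90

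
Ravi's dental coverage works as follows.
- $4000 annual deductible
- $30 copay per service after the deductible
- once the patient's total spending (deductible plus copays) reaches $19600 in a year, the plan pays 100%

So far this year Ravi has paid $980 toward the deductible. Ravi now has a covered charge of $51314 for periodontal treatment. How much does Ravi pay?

$3050

Remaining deductible: $4000 − $980 = $3020.
After the $3020 deductible portion, $51314 − $3020 = $48294 is subject to the copay.
Copay on this service: $30.
That puts the patient's cost at $3020 + $30 = $3050 before any cap.
Cumulative spending $980 + $3050 = $4030 stays under the $19600 maximum.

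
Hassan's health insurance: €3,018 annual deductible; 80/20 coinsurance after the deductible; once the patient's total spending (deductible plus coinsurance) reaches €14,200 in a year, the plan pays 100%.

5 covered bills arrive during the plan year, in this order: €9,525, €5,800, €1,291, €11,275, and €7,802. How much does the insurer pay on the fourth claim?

€9,020

#1 (€9,525): €3,018 finishes the deductible; €6,507 goes to coinsurance; 20% of €6,507 = €1,301.40. Patient pays €4,319.40; OOP now €4,319.40. Plan pays €9,525 − €4,319.40 = €5,205.60.
#2 (€5,800): deductible met; 20% of €5,800 = €1,160. Cost to patient: €1,160. OOP to date €5,479.40. Insurer: €5,800 − €1,160 = €4,640.
#3 (€1,291): deductible already satisfied, so patient's share is 20% × €1,291 = €258.20. Patient owes €258.20 (running OOP €5,737.60). Insurer: €1,291 − €258.20 = €1,032.80.
#4 (€11,275): 20% coinsurance on €11,275 = €2,255. Cost to patient: €2,255. OOP to date €7,992.60. Insurer: €11,275 − €2,255 = €9,020.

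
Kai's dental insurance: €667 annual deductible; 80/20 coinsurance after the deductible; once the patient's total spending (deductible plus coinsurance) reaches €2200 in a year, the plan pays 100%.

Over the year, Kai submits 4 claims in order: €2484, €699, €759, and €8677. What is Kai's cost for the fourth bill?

Claim 1 — €2484: €667 finishes the deductible; €1817 goes to coinsurance; coinsurance €1817 × 20% = €363.40. Cost to patient: €1030.40. OOP to date €1030.40.
Claim 2 — €699: deductible met; 20% of €699 = €139.80. Patient owes €139.80 (running OOP €1170.20).
Claim 3 — €759: deductible met; 20% of €759 = €151.80. Patient owes €151.80 (running OOP €1322).
Claim 4 — €8677: deductible already satisfied, so patient's share is 20% × €8677 = €1735.40. Adding that to €1322 gives €3057.40, past the €2200 cap; patient pays only €2200 − €1322 = €878.

€878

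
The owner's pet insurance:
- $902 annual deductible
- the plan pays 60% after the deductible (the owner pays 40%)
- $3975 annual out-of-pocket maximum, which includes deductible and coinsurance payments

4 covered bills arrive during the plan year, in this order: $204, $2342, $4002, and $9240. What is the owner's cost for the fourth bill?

$814.60

#1 ($204): fully absorbed by the deductible. Owner pays $204; OOP now $204.
#2 ($2342): $698 finishes the deductible; $1644 goes to coinsurance; owner's 40% is $657.60. Owner owes $1355.60 (running OOP $1559.60).
#3 ($4002): deductible already satisfied, so owner's share is 40% × $4002 = $1600.80. Cost to owner: $1600.80. OOP to date $3160.40.
#4 ($9240): 40% coinsurance on $9240 = $3696. Adding that to $3160.40 gives $6856.40, past the $3975 cap; owner pays only $3975 − $3160.40 = $814.60.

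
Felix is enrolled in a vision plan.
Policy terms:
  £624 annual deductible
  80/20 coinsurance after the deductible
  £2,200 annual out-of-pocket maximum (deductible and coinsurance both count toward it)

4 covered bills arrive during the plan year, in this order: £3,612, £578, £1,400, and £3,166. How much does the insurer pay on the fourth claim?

Bill 1, £3,612: £624 finishes the deductible; £2,988 goes to coinsurance; member's 20% is £597.60. Member owes £1,221.60 (running OOP £1,221.60). Plan pays £3,612 − £1,221.60 = £2,390.40.
Bill 2, £578: deductible already satisfied, so member's share is 20% × £578 = £115.60. Member pays £115.60; OOP now £1,337.20. Plan pays £578 − £115.60 = £462.40.
Bill 3, £1,400: deductible met; 20% of £1,400 = £280. Member owes £280 (running OOP £1,617.20). Plan pays £1,400 − £280 = £1,120.
Bill 4, £3,166: deductible already satisfied, so member's share is 20% × £3,166 = £633.20. That would push OOP to £2,250.40, over the £2,200 cap, so member pays £2,200 − £1,617.20 = £582.80. Plan pays £3,166 − £582.80 = £2,583.20.

£2,583.20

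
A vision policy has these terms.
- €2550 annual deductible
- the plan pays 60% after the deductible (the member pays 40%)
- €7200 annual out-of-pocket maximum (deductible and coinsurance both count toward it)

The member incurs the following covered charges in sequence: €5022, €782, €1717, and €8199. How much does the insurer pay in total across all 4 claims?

Claim 1 (€5022): €2550 to deductible, leaving €2472; coinsurance €2472 × 40% = €988.80. Member pays €3538.80; OOP now €3538.80. Plan pays €5022 − €3538.80 = €1483.20.
Claim 2 (€782): deductible met; 40% of €782 = €312.80. Member pays €312.80; OOP now €3851.60. Plan pays €782 − €312.80 = €469.20.
Claim 3 (€1717): deductible already satisfied, so member's share is 40% × €1717 = €686.80. Cost to member: €686.80. OOP to date €4538.40. Insurer: €1717 − €686.80 = €1030.20.
Claim 4 (€8199): deductible met; 40% of €8199 = €3279.60. OOP would hit €7818 > €7200, so the cap limits the member to €7200 − €4538.40 = €2661.60. Insurer: €8199 − €2661.60 = €5537.40.
Insurer total: €1483.20 + €469.20 + €1030.20 + €5537.40 = €8520.

€8520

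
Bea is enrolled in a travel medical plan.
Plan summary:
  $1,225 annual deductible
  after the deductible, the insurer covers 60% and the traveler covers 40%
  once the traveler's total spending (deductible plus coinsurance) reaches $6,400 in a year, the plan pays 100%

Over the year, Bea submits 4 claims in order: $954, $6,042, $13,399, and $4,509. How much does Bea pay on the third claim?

Bill 1, $954: entire amount goes to the deductible. Cost to traveler: $954. OOP to date $954.
Bill 2, $6,042: $271 to deductible, leaving $5,771; traveler's 40% is $2,308.40. Traveler pays $2,579.40; OOP now $3,533.40.
Bill 3, $13,399: deductible met; 40% of $13,399 = $5,359.60. OOP would hit $8,893 > $6,400, so the cap limits the traveler to $6,400 − $3,533.40 = $2,866.60.

$2,866.60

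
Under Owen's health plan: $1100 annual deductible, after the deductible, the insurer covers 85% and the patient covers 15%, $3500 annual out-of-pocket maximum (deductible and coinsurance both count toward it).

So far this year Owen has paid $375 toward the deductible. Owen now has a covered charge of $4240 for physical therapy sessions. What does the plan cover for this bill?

Deductible still to meet: $1100 − $375 = $725.
That leaves $4240 − $725 = $3515 for coinsurance.
Coinsurance: $3515 × 15% = $527.25.
That puts the patient's cost at $725 + $527.25 = $1252.25 before any cap.
Total out-of-pocket so far would be $375 + $1252.25 = $1627.25, below the $3500 cap — no reduction.
The plan picks up $4240 − $1252.25 = $2987.75.

$2987.75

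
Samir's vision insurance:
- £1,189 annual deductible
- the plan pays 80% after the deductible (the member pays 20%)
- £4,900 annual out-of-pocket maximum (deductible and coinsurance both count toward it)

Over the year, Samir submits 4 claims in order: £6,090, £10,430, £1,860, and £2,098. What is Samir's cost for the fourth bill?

£272.80

#1 (£6,090): £1,189 finishes the deductible; £4,901 goes to coinsurance; member's 20% is £980.20. Member pays £2,169.20; OOP now £2,169.20.
#2 (£10,430): 20% coinsurance on £10,430 = £2,086. Member pays £2,086; OOP now £4,255.20.
#3 (£1,860): 20% coinsurance on £1,860 = £372. Cost to member: £372. OOP to date £4,627.20.
#4 (£2,098): 20% coinsurance on £2,098 = £419.60. OOP would hit £5,046.80 > £4,900, so the cap limits the member to £4,900 − £4,627.20 = £272.80.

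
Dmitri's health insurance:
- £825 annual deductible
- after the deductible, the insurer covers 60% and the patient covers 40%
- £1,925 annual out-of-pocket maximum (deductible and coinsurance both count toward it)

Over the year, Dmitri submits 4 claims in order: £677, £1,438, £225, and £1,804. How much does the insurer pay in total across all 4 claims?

Bill 1, £677: all of it applies to the deductible. Patient pays £677; OOP now £677. Plan pays £677 − £677 = £0.
Bill 2, £1,438: deductible takes £148, £1,290 remains; 40% of £1,290 = £516. Patient pays £664; OOP now £1,341. Insurer: £1,438 − £664 = £774.
Bill 3, £225: deductible met; 40% of £225 = £90. Patient pays £90; OOP now £1,431. Insurer: £225 − £90 = £135.
Bill 4, £1,804: 40% coinsurance on £1,804 = £721.60. OOP would hit £2,152.60 > £1,925, so the cap limits the patient to £1,925 − £1,431 = £494. Insurer: £1,804 − £494 = £1,310.
Insurer total = bills − patient's total = £4,144 − £1,925 = £2,219.

£2,219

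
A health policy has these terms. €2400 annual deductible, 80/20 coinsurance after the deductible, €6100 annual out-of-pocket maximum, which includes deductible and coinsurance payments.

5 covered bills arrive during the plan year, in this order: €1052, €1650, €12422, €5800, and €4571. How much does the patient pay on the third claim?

€2484.40

#1 (€1052): entire amount goes to the deductible. Cost to patient: €1052. OOP to date €1052.
#2 (€1650): deductible takes €1348, €302 remains; 20% of €302 = €60.40. Patient owes €1408.40 (running OOP €2460.40).
#3 (€12422): deductible already satisfied, so patient's share is 20% × €12422 = €2484.40. Patient owes €2484.40 (running OOP €4944.80).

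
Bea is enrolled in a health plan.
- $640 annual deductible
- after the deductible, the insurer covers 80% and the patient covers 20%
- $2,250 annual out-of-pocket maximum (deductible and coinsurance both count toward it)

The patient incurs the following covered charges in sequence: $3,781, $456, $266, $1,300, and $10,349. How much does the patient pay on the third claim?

Claim 1 ($3,781): deductible takes $640, $3,141 remains; patient's 20% is $628.20. Patient owes $1,268.20 (running OOP $1,268.20).
Claim 2 ($456): 20% coinsurance on $456 = $91.20. Cost to patient: $91.20. OOP to date $1,359.40.
Claim 3 ($266): 20% coinsurance on $266 = $53.20. Patient pays $53.20; OOP now $1,412.60.

$53.20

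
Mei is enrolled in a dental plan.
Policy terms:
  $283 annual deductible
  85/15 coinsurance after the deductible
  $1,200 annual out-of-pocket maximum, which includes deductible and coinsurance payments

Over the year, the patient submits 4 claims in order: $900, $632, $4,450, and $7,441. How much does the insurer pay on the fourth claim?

$7,378.85

Claim 1 ($900): deductible takes $283, $617 remains; patient's 15% is $92.55. Cost to patient: $375.55. OOP to date $375.55. Plan pays $900 − $375.55 = $524.45.
Claim 2 ($632): 15% coinsurance on $632 = $94.80. Cost to patient: $94.80. OOP to date $470.35. Insurer: $632 − $94.80 = $537.20.
Claim 3 ($4,450): deductible already satisfied, so patient's share is 15% × $4,450 = $667.50. Cost to patient: $667.50. OOP to date $1,137.85. Insurer: $4,450 − $667.50 = $3,782.50.
Claim 4 ($7,441): 15% coinsurance on $7,441 = $1,116.15. That would push OOP to $2,254, over the $1,200 cap, so patient pays $1,200 − $1,137.85 = $62.15. Plan pays $7,441 − $62.15 = $7,378.85.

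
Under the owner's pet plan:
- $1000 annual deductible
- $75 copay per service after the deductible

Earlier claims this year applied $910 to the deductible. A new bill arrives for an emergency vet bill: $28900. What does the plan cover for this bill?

$910 of the $1000 deductible is already met, leaving $90.
The remaining $28810 (= $28900 − $90) moves to the copay.
Copay on this service: $75.
So the owner owes $90 + $75 = $165.
The insurer covers the remainder: $28900 − $165 = $28735.

$28735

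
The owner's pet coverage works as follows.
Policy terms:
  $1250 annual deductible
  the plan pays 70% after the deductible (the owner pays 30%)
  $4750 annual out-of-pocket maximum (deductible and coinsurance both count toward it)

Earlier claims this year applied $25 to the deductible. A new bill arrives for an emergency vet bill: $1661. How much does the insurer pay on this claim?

$305.20

$25 of the $1250 deductible is already met, leaving $1225.
That leaves $1661 − $1225 = $436 for coinsurance.
30% of $436 = $130.80 falls to the owner.
Owner responsibility before any cap: $1225 + $130.80 = $1355.80.
Year-to-date out-of-pocket becomes $25 + $1355.80 = $1380.80, still under the $4750 maximum, so no cap applies.
The insurer covers the remainder: $1661 − $1355.80 = $305.20.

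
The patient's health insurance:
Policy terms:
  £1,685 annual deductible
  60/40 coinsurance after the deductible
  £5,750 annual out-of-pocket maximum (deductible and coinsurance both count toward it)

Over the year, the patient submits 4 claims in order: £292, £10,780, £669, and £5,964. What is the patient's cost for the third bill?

£267.60

Bill 1, £292: all of it applies to the deductible. Patient owes £292 (running OOP £292).
Bill 2, £10,780: deductible takes £1,393, £9,387 remains; patient's 40% is £3,754.80. Patient owes £5,147.80 (running OOP £5,439.80).
Bill 3, £669: deductible already satisfied, so patient's share is 40% × £669 = £267.60. Cost to patient: £267.60. OOP to date £5,707.40.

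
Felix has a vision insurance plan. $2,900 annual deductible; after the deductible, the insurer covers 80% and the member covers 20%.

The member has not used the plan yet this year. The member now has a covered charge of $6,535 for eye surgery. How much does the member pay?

$3,627

Nothing has been paid toward the $2,900 deductible, so the first $2,900 of this charge is applied there.
That leaves $6,535 − $2,900 = $3,635 for coinsurance.
Member's 20% share of $3,635 is $727.
Member responsibility: $2,900 + $727 = $3,627.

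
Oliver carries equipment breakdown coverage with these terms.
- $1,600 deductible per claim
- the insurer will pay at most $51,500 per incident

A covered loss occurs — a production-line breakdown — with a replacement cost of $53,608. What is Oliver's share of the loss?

$2,108

Subtract the deductible: $53,608 − $1,600 = $52,008.
$52,008 exceeds the $51,500 limit, so the insurer pays the limit: $51,500.
Business owner's share is the uncovered remainder: $53,608 − $51,500 = $2,108.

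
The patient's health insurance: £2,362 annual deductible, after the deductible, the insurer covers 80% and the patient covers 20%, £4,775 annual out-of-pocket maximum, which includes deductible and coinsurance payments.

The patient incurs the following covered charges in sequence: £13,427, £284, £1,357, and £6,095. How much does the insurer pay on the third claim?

Claim 1 — £13,427: £2,362 finishes the deductible; £11,065 goes to coinsurance; 20% of £11,065 = £2,213. Patient owes £4,575 (running OOP £4,575). Plan pays £13,427 − £4,575 = £8,852.
Claim 2 — £284: 20% coinsurance on £284 = £56.80. Patient pays £56.80; OOP now £4,631.80. Plan pays £284 − £56.80 = £227.20.
Claim 3 — £1,357: 20% coinsurance on £1,357 = £271.40. OOP would hit £4,903.20 > £4,775, so the cap limits the patient to £4,775 − £4,631.80 = £143.20. Plan pays £1,357 − £143.20 = £1,213.80.

£1,213.80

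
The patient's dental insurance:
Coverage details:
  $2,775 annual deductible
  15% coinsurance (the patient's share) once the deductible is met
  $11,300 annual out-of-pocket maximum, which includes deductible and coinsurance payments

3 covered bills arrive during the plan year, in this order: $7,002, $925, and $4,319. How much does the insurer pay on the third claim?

$3,671.15

#1 ($7,002): $2,775 to deductible, leaving $4,227; coinsurance $4,227 × 15% = $634.05. Patient owes $3,409.05 (running OOP $3,409.05). Plan pays $7,002 − $3,409.05 = $3,592.95.
#2 ($925): deductible already satisfied, so patient's share is 15% × $925 = $138.75. Cost to patient: $138.75. OOP to date $3,547.80. Insurer: $925 − $138.75 = $786.25.
#3 ($4,319): deductible met; 15% of $4,319 = $647.85. Patient owes $647.85 (running OOP $4,195.65). Plan pays $4,319 − $647.85 = $3,671.15.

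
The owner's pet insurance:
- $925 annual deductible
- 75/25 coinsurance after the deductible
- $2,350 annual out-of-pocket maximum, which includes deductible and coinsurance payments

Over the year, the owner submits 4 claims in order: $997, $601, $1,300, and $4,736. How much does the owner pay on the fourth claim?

$931.75

#1 ($997): $925 finishes the deductible; $72 goes to coinsurance; coinsurance $72 × 25% = $18. Owner pays $943; OOP now $943.
#2 ($601): 25% coinsurance on $601 = $150.25. Owner owes $150.25 (running OOP $1,093.25).
#3 ($1,300): deductible already satisfied, so owner's share is 25% × $1,300 = $325. Owner owes $325 (running OOP $1,418.25).
#4 ($4,736): 25% coinsurance on $4,736 = $1,184. That would push OOP to $2,602.25, over the $2,350 cap, so owner pays $2,350 − $1,418.25 = $931.75.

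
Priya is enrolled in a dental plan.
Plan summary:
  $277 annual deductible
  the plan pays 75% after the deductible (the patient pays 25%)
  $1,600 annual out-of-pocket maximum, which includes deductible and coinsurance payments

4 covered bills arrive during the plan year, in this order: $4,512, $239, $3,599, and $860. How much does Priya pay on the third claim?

$204.50

Claim 1 — $4,512: deductible takes $277, $4,235 remains; 25% of $4,235 = $1,058.75. Patient pays $1,335.75; OOP now $1,335.75.
Claim 2 — $239: deductible met; 25% of $239 = $59.75. Patient owes $59.75 (running OOP $1,395.50).
Claim 3 — $3,599: deductible already satisfied, so patient's share is 25% × $3,599 = $899.75. That would push OOP to $2,295.25, over the $1,600 cap, so patient pays $1,600 − $1,395.50 = $204.50.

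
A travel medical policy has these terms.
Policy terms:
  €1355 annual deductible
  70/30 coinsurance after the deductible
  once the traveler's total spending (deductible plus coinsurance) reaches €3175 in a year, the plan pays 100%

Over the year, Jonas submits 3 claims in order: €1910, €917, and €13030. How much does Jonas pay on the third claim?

Claim 1 (€1910): deductible takes €1355, €555 remains; 30% of €555 = €166.50. Cost to traveler: €1521.50. OOP to date €1521.50.
Claim 2 (€917): 30% coinsurance on €917 = €275.10. Traveler pays €275.10; OOP now €1796.60.
Claim 3 (€13030): 30% coinsurance on €13030 = €3909. Adding that to €1796.60 gives €5705.60, past the €3175 cap; traveler pays only €3175 − €1796.60 = €1378.40.

€1378.40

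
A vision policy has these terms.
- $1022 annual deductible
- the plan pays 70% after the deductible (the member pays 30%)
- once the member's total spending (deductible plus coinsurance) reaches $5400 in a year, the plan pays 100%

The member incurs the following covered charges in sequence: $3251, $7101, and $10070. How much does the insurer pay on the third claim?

$8491

Claim 1 — $3251: $1022 to deductible, leaving $2229; coinsurance $2229 × 30% = $668.70. Member pays $1690.70; OOP now $1690.70. Plan pays $3251 − $1690.70 = $1560.30.
Claim 2 — $7101: 30% coinsurance on $7101 = $2130.30. Cost to member: $2130.30. OOP to date $3821. Plan pays $7101 − $2130.30 = $4970.70.
Claim 3 — $10070: 30% coinsurance on $10070 = $3021. Adding that to $3821 gives $6842, past the $5400 cap; member pays only $5400 − $3821 = $1579. Insurer: $10070 − $1579 = $8491.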